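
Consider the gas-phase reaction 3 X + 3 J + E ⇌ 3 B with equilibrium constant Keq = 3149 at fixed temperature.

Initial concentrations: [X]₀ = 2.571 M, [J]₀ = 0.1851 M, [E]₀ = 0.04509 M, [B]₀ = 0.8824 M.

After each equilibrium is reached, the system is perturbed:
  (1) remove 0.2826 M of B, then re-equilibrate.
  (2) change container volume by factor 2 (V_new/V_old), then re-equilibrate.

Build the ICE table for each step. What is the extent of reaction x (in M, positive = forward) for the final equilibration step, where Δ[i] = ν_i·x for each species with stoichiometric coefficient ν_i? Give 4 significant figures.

Q₀ = 141.4 vs Keq = 3149 ⇒ Q<K, forward
Step 1:
                  X         J         E         B
  init        2.571    0.1851   0.04509    0.8824
  Δ        -0.08299  -0.08299  -0.02766   0.08299
  eq          2.488    0.1021   0.01743    0.9654
  solve Keq expr → x = 0.02766; check Q = 3149
Then remove 0.2826 M of B.
Step 2:
                  X         J         E         B
  init        2.488    0.1021   0.01743    0.6828
  Δ        -0.01707  -0.01707 -0.005691   0.01707
  eq          2.471   0.08504   0.01174    0.6999
  solve Keq expr → x = 0.005691; check Q = 3149
Then change container volume by factor 2 (V_new/V_old).
Step 3:
                  X         J         E         B
  init        1.235   0.04252  0.005868    0.3499
  Δ         0.02781   0.02781   0.00927  -0.02781
  eq          1.263   0.07033   0.01514    0.3221
  solve Keq expr → x = -0.00927; check Q = 3149

x = -0.00927 M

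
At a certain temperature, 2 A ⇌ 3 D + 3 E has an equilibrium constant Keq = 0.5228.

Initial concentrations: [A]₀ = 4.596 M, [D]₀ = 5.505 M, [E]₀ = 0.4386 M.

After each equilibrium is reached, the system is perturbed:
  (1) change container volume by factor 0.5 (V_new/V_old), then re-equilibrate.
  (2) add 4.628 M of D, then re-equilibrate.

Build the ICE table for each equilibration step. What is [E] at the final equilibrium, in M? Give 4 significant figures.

[E]_eq = 0.2428 M

Q₀ = 0.6664 vs Keq = 0.5228 ⇒ Q>K, reverse
Step 1:
                  A         D         E
  Initial     4.596     5.505    0.4386
  Change    0.02041  -0.03061  -0.03061
  Equil       4.616     5.474     0.408
  solve Keq expr → x = -0.0102; check Q = 0.5228
Then change container volume by factor 0.5 (V_new/V_old).
Step 2:
                  A         D         E
  Initial     9.233     10.95     0.816
  Change     0.3133     -0.47     -0.47
  Equil       9.546     10.48     0.346
  solve Keq expr → x = -0.1567; check Q = 0.5228
Then add 4.628 M of D.
Step 3:
                  A         D         E
  Initial     9.546     15.11     0.346
  Change    0.06878   -0.1032   -0.1032
  Equil       9.615        15    0.2428
  solve Keq expr → x = -0.03439; check Q = 0.5228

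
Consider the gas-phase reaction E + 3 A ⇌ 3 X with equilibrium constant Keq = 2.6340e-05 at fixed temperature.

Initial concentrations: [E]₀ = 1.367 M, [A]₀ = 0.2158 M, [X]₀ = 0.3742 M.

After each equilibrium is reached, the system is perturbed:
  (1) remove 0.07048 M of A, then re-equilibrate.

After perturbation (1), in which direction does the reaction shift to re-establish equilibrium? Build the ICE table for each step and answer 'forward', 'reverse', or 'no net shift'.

Q₀ = 3.814 vs Keq = 2.6340e-05 ⇒ Q>K, reverse
Step 1:
                  E         A         X
  I           1.367    0.2158    0.3742
  C          0.1183    0.3548   -0.3548
  E           1.485    0.5706   0.01937
  solve Keq expr → x = -0.1183; check Q = 2.6340e-05
Then remove 0.07048 M of A.
Step 2:
                  E         A         X
  I           1.485    0.5001   0.01937
  C       7.7040e-04  0.002311 -0.002311
  E           1.486    0.5025   0.01706
  solve Keq expr → x = -7.7040e-04; check Q = 2.6340e-05

Direction: reverse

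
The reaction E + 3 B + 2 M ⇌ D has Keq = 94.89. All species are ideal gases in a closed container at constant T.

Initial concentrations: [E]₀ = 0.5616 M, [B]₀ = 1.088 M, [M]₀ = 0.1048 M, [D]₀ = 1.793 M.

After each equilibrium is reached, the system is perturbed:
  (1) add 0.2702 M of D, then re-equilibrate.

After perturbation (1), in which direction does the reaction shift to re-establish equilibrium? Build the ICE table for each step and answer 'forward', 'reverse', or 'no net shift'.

Direction: reverse

Q₀ = 225.7 vs Keq = 94.89 ⇒ Q>K, reverse
Step 1:
                   E          B          M          D
  Initial     0.5616      1.088     0.1048      1.793
  Change     0.02034    0.06101    0.04067   -0.02034
  Equil       0.5819      1.149     0.1455      1.773
  solve Keq expr → x = -0.02034; check Q = 94.89
Then add 0.2702 M of D.
Step 2:
                   E          B          M          D
  Initial     0.5819      1.149     0.1455      2.043
  Change    0.003856    0.01157   0.007713  -0.003856
  Equil       0.5858      1.161     0.1532      2.039
  solve Keq expr → x = -0.003856; check Q = 94.89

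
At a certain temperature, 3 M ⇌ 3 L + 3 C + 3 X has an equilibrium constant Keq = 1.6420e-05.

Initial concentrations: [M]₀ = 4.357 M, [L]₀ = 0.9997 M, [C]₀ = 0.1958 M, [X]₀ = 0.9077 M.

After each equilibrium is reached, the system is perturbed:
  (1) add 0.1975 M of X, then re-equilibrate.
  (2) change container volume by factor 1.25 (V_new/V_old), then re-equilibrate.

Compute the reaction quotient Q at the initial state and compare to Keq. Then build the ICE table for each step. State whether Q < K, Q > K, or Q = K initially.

Q₀ = 6.7813e-05; Q > K (proceeds reverse)

Q₀ = 6.7813e-05 vs Keq = 1.6420e-05 ⇒ Q>K, reverse
Step 1:
                    M           L           C           X
  Initial       4.357      0.9997      0.1958      0.9077
  Change      0.05618    -0.05618    -0.05618    -0.05618
  Equil         4.413      0.9435      0.1396      0.8515
  solve Keq expr → x = -0.01873; check Q = 1.6420e-05
Then add 0.1975 M of X.
Step 2:
                    M           L           C           X
  Initial       4.413      0.9435      0.1396       1.049
  Change      0.02082    -0.02082    -0.02082    -0.02082
  Equil         4.434      0.9227      0.1188       1.028
  solve Keq expr → x = -0.006941; check Q = 1.6420e-05
Then change container volume by factor 1.25 (V_new/V_old).
Step 3:
                    M           L           C           X
  Initial       3.547      0.7382     0.09503      0.8226
  Change     -0.03837     0.03837     0.03837     0.03837
  Equil         3.509      0.7765      0.1334      0.8609
  solve Keq expr → x = 0.01279; check Q = 1.6420e-05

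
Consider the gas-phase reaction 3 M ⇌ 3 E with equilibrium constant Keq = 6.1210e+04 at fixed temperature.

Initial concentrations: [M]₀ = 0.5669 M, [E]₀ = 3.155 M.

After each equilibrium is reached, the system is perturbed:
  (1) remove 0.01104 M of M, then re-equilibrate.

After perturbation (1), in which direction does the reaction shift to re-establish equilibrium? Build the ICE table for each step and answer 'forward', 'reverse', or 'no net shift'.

Q₀ = 172.4 vs Keq = 6.1210e+04 ⇒ Q<K, forward
Step 1:
                    M           E
  init         0.5669       3.155
  Δ           -0.4748      0.4748
  eq           0.0921        3.63
  solve Keq expr → x = 0.1583; check Q = 6.1210e+04
Then remove 0.01104 M of M.
Step 2:
                    M           E
  init        0.08106        3.63
  Δ           0.01077    -0.01077
  eq          0.09183       3.619
  solve Keq expr → x = -0.003589; check Q = 6.1210e+04

Direction: reverse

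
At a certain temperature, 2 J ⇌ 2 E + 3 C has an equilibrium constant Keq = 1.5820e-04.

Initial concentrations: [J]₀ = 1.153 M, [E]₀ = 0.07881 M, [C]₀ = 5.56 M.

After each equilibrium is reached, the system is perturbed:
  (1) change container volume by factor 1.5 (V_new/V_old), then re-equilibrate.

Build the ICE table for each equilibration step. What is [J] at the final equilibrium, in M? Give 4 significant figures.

Q₀ = 0.803 vs Keq = 1.5820e-04 ⇒ Q>K, reverse
Step 1:
                   J          E          C
  Initial      1.153    0.07881       5.56
  Change     0.07759   -0.07759    -0.1164
  Equil        1.231   0.001219      5.444
  solve Keq expr → x = -0.0388; check Q = 1.5820e-04
Then change container volume by factor 1.5 (V_new/V_old).
Step 2:
                   J          E          C
  Initial     0.8204 8.1245e-04      3.629
  Change  -6.7825e-04 6.7825e-04   0.001017
  Equil       0.8197   0.001491       3.63
  solve Keq expr → x = 3.3913e-04; check Q = 1.5820e-04

[J]_eq = 0.8197 M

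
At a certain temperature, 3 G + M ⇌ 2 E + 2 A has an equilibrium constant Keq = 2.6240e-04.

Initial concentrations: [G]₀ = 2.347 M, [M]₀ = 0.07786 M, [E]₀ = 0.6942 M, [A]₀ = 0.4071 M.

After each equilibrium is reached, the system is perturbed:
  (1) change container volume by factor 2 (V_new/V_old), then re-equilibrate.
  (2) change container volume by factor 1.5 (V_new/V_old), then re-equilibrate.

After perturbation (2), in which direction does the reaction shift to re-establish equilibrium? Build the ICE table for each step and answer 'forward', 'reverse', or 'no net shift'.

Direction: no net shift

Q₀ = 0.07934 vs Keq = 2.6240e-04 ⇒ Q>K, reverse
Step 1:
                   G          M          E          A
  I            2.347    0.07786     0.6942     0.4071
  C           0.4662     0.1554    -0.3108    -0.3108
  E            2.813     0.2333     0.3834    0.09629
  solve Keq expr → x = -0.1554; check Q = 2.6240e-04
Then change container volume by factor 2 (V_new/V_old).
Step 2:
                   G          M          E          A
  I            1.407     0.1166     0.1917    0.04814
  C                0          0          0          0
  E            1.407     0.1166     0.1917    0.04814
  solve Keq expr → x = 0; check Q = 2.6240e-04
Then change container volume by factor 1.5 (V_new/V_old).
Step 3:
                   G          M          E          A
  I           0.9377    0.07776     0.1278     0.0321
  C                0          0          0          0
  E           0.9377    0.07776     0.1278     0.0321
  solve Keq expr → x = 0; check Q = 2.6240e-04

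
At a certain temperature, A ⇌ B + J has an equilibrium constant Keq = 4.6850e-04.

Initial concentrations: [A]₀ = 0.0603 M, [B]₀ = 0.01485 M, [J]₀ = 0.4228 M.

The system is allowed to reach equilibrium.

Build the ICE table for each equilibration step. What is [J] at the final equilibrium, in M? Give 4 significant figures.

Q₀ = 0.1041 vs Keq = 4.6850e-04 ⇒ Q>K, reverse
Step 1:
                  A         B         J
  init       0.0603   0.01485    0.4228
  Δ         0.01476  -0.01476  -0.01476
  eq        0.07506 8.6187e-05     0.408
  solve Keq expr → x = -0.01476; check Q = 4.6850e-04

[J]_eq = 0.408 M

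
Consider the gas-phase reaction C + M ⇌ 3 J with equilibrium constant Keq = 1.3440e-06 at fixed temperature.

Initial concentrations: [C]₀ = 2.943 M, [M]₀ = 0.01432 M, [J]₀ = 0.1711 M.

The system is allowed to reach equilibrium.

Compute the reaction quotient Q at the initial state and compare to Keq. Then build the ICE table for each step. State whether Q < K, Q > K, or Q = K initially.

Q₀ = 0.1189 vs Keq = 1.3440e-06 ⇒ Q>K, reverse
Step 1:
                    C           M           J
  Initial       2.943     0.01432      0.1711
  Change      0.05486     0.05486     -0.1646
  Equil         2.998     0.06918    0.006532
  solve Keq expr → x = -0.05486; check Q = 1.3440e-06

Q₀ = 0.1189; Q > K (proceeds reverse)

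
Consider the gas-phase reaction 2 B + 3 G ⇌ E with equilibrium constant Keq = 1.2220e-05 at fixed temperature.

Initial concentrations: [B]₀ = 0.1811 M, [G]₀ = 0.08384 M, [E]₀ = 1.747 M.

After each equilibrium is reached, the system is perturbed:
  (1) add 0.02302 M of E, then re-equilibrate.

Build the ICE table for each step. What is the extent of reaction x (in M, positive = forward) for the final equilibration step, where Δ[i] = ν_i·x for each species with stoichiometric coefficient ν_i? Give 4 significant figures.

Q₀ = 9.0386e+04 vs Keq = 1.2220e-05 ⇒ Q>K, reverse
Step 1:
                  B         G         E
  Initial    0.1811   0.08384     1.747
  Change      3.447     5.171    -1.724
  Equil       3.628     5.255   0.02334
  solve Keq expr → x = -1.724; check Q = 1.2220e-05
Then add 0.02302 M of E.
Step 2:
                  B         G         E
  Initial     3.628     5.255   0.04636
  Change    0.04314    0.0647  -0.02157
  Equil       3.672      5.32    0.0248
  solve Keq expr → x = -0.02157; check Q = 1.2220e-05

x = -0.02157 M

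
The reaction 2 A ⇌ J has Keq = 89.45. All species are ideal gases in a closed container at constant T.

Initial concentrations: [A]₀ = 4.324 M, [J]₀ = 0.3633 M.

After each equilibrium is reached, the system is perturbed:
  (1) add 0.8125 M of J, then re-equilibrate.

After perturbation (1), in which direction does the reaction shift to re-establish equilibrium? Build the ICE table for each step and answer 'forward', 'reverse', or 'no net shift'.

Direction: reverse

Q₀ = 0.01943 vs Keq = 89.45 ⇒ Q<K, forward
Step 1:
                  A         J
  I           4.324    0.3633
  C          -4.159     2.079
  E          0.1653     2.443
  solve Keq expr → x = 2.079; check Q = 89.45
Then add 0.8125 M of J.
Step 2:
                  A         J
  I          0.1653     3.255
  C         0.02515  -0.01257
  E          0.1904     3.243
  solve Keq expr → x = -0.01257; check Q = 89.45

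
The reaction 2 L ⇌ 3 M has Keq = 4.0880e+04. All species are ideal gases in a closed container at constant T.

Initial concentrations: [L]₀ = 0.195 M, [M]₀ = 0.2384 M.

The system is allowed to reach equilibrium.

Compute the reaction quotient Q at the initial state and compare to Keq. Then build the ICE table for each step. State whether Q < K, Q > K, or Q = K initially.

Q₀ = 0.3563 vs Keq = 4.0880e+04 ⇒ Q<K, forward
Step 1:
                   L          M
  Initial      0.195     0.2384
  Change     -0.1931     0.2897
  Equil     0.001898     0.5281
  solve Keq expr → x = 0.09655; check Q = 4.0880e+04

Q₀ = 0.3563; Q < K (proceeds forward)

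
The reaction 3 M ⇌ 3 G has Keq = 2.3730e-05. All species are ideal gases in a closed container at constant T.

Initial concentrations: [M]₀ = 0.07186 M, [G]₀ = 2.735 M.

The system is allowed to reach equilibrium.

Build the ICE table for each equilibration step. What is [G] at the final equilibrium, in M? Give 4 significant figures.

[G]_eq = 0.07841 M

Q₀ = 5.5133e+04 vs Keq = 2.3730e-05 ⇒ Q>K, reverse
Step 1:
                    M           G
  Initial     0.07186       2.735
  Change        2.657      -2.657
  Equil         2.728     0.07841
  solve Keq expr → x = -0.8855; check Q = 2.3730e-05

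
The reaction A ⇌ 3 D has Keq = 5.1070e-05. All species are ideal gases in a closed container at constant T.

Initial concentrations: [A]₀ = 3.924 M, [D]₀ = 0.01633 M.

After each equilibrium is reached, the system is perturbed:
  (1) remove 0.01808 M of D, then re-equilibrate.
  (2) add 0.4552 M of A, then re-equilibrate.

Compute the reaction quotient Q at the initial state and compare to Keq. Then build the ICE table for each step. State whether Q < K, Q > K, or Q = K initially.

Q₀ = 1.1098e-06 vs Keq = 5.1070e-05 ⇒ Q<K, forward
Step 1:
                   A          D
  init         3.924    0.01633
  Δ         -0.01404    0.04212
  eq            3.91    0.05845
  solve Keq expr → x = 0.01404; check Q = 5.1070e-05
Then remove 0.01808 M of D.
Step 2:
                   A          D
  init          3.91    0.04037
  Δ        -0.006017    0.01805
  eq           3.904    0.05842
  solve Keq expr → x = 0.006017; check Q = 5.1070e-05
Then add 0.4552 M of A.
Step 3:
                   A          D
  init         4.359    0.05842
  Δ       -7.2808e-04   0.002184
  eq           4.358     0.0606
  solve Keq expr → x = 7.2808e-04; check Q = 5.1070e-05

Q₀ = 1.1098e-06; Q < K (proceeds forward)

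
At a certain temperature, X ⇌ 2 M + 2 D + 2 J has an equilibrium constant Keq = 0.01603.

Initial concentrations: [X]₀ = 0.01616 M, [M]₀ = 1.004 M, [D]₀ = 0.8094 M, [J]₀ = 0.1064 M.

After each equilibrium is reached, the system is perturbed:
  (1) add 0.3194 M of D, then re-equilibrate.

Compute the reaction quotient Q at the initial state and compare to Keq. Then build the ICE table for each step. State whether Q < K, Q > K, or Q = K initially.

Q₀ = 0.4626; Q > K (proceeds reverse)

Q₀ = 0.4626 vs Keq = 0.01603 ⇒ Q>K, reverse
Step 1:
                  X         M         D         J
  I         0.01616     1.004    0.8094    0.1064
  C         0.03305  -0.06611  -0.06611  -0.06611
  E         0.04921    0.9379    0.7433   0.04029
  solve Keq expr → x = -0.03305; check Q = 0.01603
Then add 0.3194 M of D.
Step 2:
                  X         M         D         J
  I         0.04921    0.9379     1.063   0.04029
  C        0.005046  -0.01009  -0.01009  -0.01009
  E         0.05426    0.9278     1.053    0.0302
  solve Keq expr → x = -0.005046; check Q = 0.01603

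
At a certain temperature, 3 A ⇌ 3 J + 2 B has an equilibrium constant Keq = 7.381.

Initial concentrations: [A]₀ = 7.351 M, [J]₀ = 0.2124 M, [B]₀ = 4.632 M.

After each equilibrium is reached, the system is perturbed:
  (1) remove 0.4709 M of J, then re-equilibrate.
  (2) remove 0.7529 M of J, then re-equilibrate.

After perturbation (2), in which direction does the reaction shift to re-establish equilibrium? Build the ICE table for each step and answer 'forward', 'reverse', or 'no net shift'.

Direction: forward

Q₀ = 5.1756e-04 vs Keq = 7.381 ⇒ Q<K, forward
Step 1:
                  A         J         B
  Initial     7.351    0.2124     4.632
  Change     -2.532     2.532     1.688
  Equil       4.819     2.745      6.32
  solve Keq expr → x = 0.8441; check Q = 7.381
Then remove 0.4709 M of J.
Step 2:
                  A         J         B
  Initial     4.819     2.274      6.32
  Change    -0.2695    0.2695    0.1796
  Equil       4.549     2.543       6.5
  solve Keq expr → x = 0.08982; check Q = 7.381
Then remove 0.7529 M of J.
Step 3:
                  A         J         B
  Initial     4.549      1.79       6.5
  Change    -0.4402    0.4402    0.2935
  Equil       4.109      2.23     6.793
  solve Keq expr → x = 0.1467; check Q = 7.381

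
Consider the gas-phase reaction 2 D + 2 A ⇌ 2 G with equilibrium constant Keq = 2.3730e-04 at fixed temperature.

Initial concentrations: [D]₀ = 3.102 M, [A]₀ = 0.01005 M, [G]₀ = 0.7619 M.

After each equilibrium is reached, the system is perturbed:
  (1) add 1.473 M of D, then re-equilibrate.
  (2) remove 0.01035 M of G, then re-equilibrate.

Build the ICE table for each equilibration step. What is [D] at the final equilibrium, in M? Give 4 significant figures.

[D]_eq = 5.269 M

Q₀ = 597.3 vs Keq = 2.3730e-04 ⇒ Q>K, reverse
Step 1:
                   D          A          G
  init         3.102    0.01005     0.7619
  Δ            0.719      0.719     -0.719
  eq           3.821      0.729    0.04291
  solve Keq expr → x = -0.3595; check Q = 2.3730e-04
Then add 1.473 M of D.
Step 2:
                   D          A          G
  init         5.294      0.729    0.04291
  Δ         -0.01514   -0.01514    0.01514
  eq           5.279     0.7139    0.05805
  solve Keq expr → x = 0.007571; check Q = 2.3730e-04
Then remove 0.01035 M of G.
Step 3:
                   D          A          G
  init         5.279     0.7139     0.0477
  Δ        -0.009477  -0.009477   0.009477
  eq           5.269     0.7044    0.05718
  solve Keq expr → x = 0.004738; check Q = 2.3730e-04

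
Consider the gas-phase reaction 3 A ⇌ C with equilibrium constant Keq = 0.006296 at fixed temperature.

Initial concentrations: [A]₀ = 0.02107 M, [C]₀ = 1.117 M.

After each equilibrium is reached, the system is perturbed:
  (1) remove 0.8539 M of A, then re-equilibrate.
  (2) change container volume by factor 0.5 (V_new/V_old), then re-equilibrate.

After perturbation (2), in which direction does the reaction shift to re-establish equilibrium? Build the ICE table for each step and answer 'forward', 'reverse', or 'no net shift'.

Direction: forward

Q₀ = 1.1942e+05 vs Keq = 0.006296 ⇒ Q>K, reverse
Step 1:
                    A           C
  Initial     0.02107       1.117
  Change        2.887     -0.9622
  Equil         2.908      0.1548
  solve Keq expr → x = -0.9622; check Q = 0.006296
Then remove 0.8539 M of A.
Step 2:
                    A           C
  Initial       2.054      0.1548
  Change       0.2372    -0.07907
  Equil         2.291     0.07571
  solve Keq expr → x = -0.07907; check Q = 0.006296
Then change container volume by factor 0.5 (V_new/V_old).
Step 3:
                    A           C
  Initial       4.582      0.1514
  Change      -0.6735      0.2245
  Equil         3.909      0.3759
  solve Keq expr → x = 0.2245; check Q = 0.006296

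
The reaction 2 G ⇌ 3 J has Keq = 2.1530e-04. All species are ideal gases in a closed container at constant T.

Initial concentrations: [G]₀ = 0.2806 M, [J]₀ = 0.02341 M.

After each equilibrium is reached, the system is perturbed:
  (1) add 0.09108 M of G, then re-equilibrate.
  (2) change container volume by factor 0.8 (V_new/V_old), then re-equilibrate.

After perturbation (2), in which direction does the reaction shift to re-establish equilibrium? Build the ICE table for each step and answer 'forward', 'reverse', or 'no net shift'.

Q₀ = 1.6294e-04 vs Keq = 2.1530e-04 ⇒ Q<K, forward
Step 1:
                  G         J
  init       0.2806   0.02341
  Δ        -0.00146  0.002189
  eq         0.2791    0.0256
  solve Keq expr → x = 7.2980e-04; check Q = 2.1530e-04
Then add 0.09108 M of G.
Step 2:
                  G         J
  init       0.3702    0.0256
  Δ       -0.003409  0.005113
  eq         0.3668   0.03071
  solve Keq expr → x = 0.001704; check Q = 2.1530e-04
Then change container volume by factor 0.8 (V_new/V_old).
Step 3:
                  G         J
  init       0.4585   0.03839
  Δ        0.001773  -0.00266
  eq         0.4603   0.03573
  solve Keq expr → x = -8.8669e-04; check Q = 2.1530e-04

Direction: reverse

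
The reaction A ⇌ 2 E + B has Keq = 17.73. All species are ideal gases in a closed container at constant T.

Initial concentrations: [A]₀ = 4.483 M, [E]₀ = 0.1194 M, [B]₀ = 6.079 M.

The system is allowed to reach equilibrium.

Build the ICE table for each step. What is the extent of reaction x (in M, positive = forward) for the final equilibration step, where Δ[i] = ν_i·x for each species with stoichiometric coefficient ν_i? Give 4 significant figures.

x = 1.318 M

Q₀ = 0.01933 vs Keq = 17.73 ⇒ Q<K, forward
Step 1:
                    A           E           B
  I             4.483      0.1194       6.079
  C            -1.318       2.635       1.318
  E             3.165       2.755       7.397
  solve Keq expr → x = 1.318; check Q = 17.73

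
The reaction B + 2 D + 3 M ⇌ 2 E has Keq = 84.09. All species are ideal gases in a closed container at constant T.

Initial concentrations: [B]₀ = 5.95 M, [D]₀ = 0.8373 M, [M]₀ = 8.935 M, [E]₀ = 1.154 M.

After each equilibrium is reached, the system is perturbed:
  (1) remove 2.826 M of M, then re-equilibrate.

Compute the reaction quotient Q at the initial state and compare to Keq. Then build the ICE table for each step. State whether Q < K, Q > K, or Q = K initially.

Q₀ = 4.4756e-04 vs Keq = 84.09 ⇒ Q<K, forward
Step 1:
                   B          D          M          E
  init          5.95     0.8373      8.935      1.154
  Δ          -0.4165     -0.833     -1.249      0.833
  eq           5.534   0.004323      7.686      1.987
  solve Keq expr → x = 0.4165; check Q = 84.09
Then remove 2.826 M of M.
Step 2:
                   B          D          M          E
  init         5.534   0.004323       4.86      1.987
  Δ         0.002119   0.004239   0.006358  -0.004239
  eq           5.536   0.008562      4.866      1.983
  solve Keq expr → x = -0.002119; check Q = 84.09

Q₀ = 4.4756e-04; Q < K (proceeds forward)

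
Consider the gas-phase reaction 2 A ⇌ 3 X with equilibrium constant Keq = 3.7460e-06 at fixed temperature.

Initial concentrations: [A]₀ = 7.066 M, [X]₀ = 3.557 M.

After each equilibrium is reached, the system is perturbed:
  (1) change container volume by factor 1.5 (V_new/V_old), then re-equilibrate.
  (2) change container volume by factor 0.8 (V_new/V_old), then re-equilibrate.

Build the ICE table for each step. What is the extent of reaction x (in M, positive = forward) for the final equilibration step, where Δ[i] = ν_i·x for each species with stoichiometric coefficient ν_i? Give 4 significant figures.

x = -0.00157 M

Q₀ = 0.9014 vs Keq = 3.7460e-06 ⇒ Q>K, reverse
Step 1:
                  A         X
  Initial     7.066     3.557
  Change      2.325    -3.488
  Equil       9.391   0.06913
  solve Keq expr → x = -1.163; check Q = 3.7460e-06
Then change container volume by factor 1.5 (V_new/V_old).
Step 2:
                  A         X
  Initial     6.261   0.04609
  Change   -0.00443  0.006645
  Equil       6.256   0.05273
  solve Keq expr → x = 0.002215; check Q = 3.7460e-06
Then change container volume by factor 0.8 (V_new/V_old).
Step 3:
                  A         X
  Initial     7.821   0.06591
  Change   0.003139 -0.004709
  Equil       7.824   0.06121
  solve Keq expr → x = -0.00157; check Q = 3.7460e-06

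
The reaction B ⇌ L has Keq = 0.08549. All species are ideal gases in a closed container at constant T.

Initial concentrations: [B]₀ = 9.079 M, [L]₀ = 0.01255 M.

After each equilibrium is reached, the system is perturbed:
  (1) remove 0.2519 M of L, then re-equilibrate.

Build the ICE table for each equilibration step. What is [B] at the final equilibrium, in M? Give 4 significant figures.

[B]_eq = 8.143 M

Q₀ = 0.001382 vs Keq = 0.08549 ⇒ Q<K, forward
Step 1:
                   B          L
  I            9.079    0.01255
  C          -0.7035     0.7035
  E            8.376      0.716
  solve Keq expr → x = 0.7035; check Q = 0.08549
Then remove 0.2519 M of L.
Step 2:
                   B          L
  I            8.376     0.4641
  C          -0.2321     0.2321
  E            8.143     0.6962
  solve Keq expr → x = 0.2321; check Q = 0.08549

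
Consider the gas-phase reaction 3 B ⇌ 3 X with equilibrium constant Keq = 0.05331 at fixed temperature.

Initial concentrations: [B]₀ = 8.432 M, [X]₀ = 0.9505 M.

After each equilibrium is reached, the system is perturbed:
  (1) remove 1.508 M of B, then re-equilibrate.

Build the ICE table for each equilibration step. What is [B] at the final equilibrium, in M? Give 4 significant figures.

Q₀ = 0.001432 vs Keq = 0.05331 ⇒ Q<K, forward
Step 1:
                  B         X
  init        8.432    0.9505
  Δ          -1.615     1.615
  eq          6.817     2.566
  solve Keq expr → x = 0.5384; check Q = 0.05331
Then remove 1.508 M of B.
Step 2:
                  B         X
  init        5.309     2.566
  Δ          0.4124   -0.4124
  eq          5.721     2.153
  solve Keq expr → x = -0.1375; check Q = 0.05331

[B]_eq = 5.721 M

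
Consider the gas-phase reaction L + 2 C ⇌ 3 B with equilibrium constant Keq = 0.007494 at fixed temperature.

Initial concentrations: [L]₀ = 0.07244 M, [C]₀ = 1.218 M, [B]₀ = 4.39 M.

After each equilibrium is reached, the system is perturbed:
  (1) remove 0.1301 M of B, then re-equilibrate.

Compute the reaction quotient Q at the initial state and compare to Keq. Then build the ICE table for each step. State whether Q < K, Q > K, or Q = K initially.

Q₀ = 787.3; Q > K (proceeds reverse)

Q₀ = 787.3 vs Keq = 0.007494 ⇒ Q>K, reverse
Step 1:
                   L          C          B
  Initial    0.07244      1.218       4.39
  Change       1.288      2.575     -3.863
  Equil         1.36      3.793     0.5273
  solve Keq expr → x = -1.288; check Q = 0.007494
Then remove 0.1301 M of B.
Step 2:
                   L          C          B
  Initial       1.36      3.793     0.3972
  Change    -0.03925    -0.0785     0.1177
  Equil        1.321      3.715      0.515
  solve Keq expr → x = 0.03925; check Q = 0.007494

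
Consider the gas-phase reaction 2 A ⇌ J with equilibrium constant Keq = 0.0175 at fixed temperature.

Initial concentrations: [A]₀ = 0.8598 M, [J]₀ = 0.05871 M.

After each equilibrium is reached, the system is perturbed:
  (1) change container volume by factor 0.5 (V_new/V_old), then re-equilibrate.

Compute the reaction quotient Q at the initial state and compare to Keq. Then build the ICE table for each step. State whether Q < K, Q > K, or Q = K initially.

Q₀ = 0.07942; Q > K (proceeds reverse)

Q₀ = 0.07942 vs Keq = 0.0175 ⇒ Q>K, reverse
Step 1:
                  A         J
  Initial    0.8598   0.05871
  Change     0.0861  -0.04305
  Equil      0.9459   0.01566
  solve Keq expr → x = -0.04305; check Q = 0.0175
Then change container volume by factor 0.5 (V_new/V_old).
Step 2:
                  A         J
  Initial     1.892   0.03132
  Change    -0.0554    0.0277
  Equil       1.836   0.05902
  solve Keq expr → x = 0.0277; check Q = 0.0175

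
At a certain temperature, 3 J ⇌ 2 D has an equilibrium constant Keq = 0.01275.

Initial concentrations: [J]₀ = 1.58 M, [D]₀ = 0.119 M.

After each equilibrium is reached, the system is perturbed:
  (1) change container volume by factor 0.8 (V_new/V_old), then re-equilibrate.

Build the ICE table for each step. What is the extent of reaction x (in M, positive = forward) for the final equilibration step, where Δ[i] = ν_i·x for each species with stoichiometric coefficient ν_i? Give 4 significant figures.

x = 0.01095 M

Q₀ = 0.00359 vs Keq = 0.01275 ⇒ Q<K, forward
Step 1:
                    J           D
  Initial        1.58       0.119
  Change      -0.1202     0.08015
  Equil          1.46      0.1992
  solve Keq expr → x = 0.04008; check Q = 0.01275
Then change container volume by factor 0.8 (V_new/V_old).
Step 2:
                    J           D
  Initial       1.825      0.2489
  Change     -0.03285      0.0219
  Equil         1.792      0.2708
  solve Keq expr → x = 0.01095; check Q = 0.01275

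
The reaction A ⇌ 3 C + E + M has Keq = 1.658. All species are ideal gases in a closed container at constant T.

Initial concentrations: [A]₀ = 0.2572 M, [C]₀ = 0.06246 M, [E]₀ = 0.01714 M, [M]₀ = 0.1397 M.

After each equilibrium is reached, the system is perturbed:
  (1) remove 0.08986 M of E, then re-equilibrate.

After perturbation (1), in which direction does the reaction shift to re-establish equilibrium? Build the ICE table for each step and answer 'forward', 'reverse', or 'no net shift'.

Q₀ = 2.2685e-06 vs Keq = 1.658 ⇒ Q<K, forward
Step 1:
                    A           C           E           M
  Initial      0.2572     0.06246     0.01714      0.1397
  Change      -0.2326      0.6977      0.2326      0.2326
  Equil       0.02463      0.7602      0.2497      0.3723
  solve Keq expr → x = 0.2326; check Q = 1.658
Then remove 0.08986 M of E.
Step 2:
                    A           C           E           M
  Initial     0.02463      0.7602      0.1599      0.3723
  Change    -0.006586     0.01976    0.006586    0.006586
  Equil       0.01804      0.7799      0.1664      0.3789
  solve Keq expr → x = 0.006586; check Q = 1.658

Direction: forward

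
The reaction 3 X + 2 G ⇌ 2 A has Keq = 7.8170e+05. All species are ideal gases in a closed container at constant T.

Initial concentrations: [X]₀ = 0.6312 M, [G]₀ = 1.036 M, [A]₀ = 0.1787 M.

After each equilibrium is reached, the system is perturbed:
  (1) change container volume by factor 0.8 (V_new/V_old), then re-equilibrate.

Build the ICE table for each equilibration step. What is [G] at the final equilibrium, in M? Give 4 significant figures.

Q₀ = 0.1183 vs Keq = 7.8170e+05 ⇒ Q<K, forward
Step 1:
                    X           G           A
  init         0.6312       1.036      0.1787
  Δ           -0.6207     -0.4138      0.4138
  eq          0.01051      0.6222      0.5925
  solve Keq expr → x = 0.2069; check Q = 7.8170e+05
Then change container volume by factor 0.8 (V_new/V_old).
Step 2:
                    X           G           A
  init        0.01313      0.7778      0.7406
  Δ         -0.002595    -0.00173     0.00173
  eq          0.01054       0.776      0.7423
  solve Keq expr → x = 8.6494e-04; check Q = 7.8170e+05

[G]_eq = 0.776 M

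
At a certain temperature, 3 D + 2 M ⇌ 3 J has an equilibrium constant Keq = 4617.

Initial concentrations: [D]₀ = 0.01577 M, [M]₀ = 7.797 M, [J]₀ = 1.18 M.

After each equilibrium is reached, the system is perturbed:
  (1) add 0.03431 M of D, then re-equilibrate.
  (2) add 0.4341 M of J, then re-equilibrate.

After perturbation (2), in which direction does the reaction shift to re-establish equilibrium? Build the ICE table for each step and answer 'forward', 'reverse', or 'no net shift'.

Direction: reverse

Q₀ = 6891 vs Keq = 4617 ⇒ Q>K, reverse
Step 1:
                  D         M         J
  I         0.01577     7.797      1.18
  C        0.002216  0.001477 -0.002216
  E         0.01799     7.798     1.178
  solve Keq expr → x = -7.3873e-04; check Q = 4617
Then add 0.03431 M of D.
Step 2:
                  D         M         J
  I          0.0523     7.798     1.178
  C        -0.03376  -0.02251   0.03376
  E         0.01854     7.776     1.212
  solve Keq expr → x = 0.01125; check Q = 4617
Then add 0.4341 M of J.
Step 3:
                  D         M         J
  I         0.01854     7.776     1.646
  C        0.006533  0.004355 -0.006533
  E         0.02507      7.78     1.639
  solve Keq expr → x = -0.002178; check Q = 4617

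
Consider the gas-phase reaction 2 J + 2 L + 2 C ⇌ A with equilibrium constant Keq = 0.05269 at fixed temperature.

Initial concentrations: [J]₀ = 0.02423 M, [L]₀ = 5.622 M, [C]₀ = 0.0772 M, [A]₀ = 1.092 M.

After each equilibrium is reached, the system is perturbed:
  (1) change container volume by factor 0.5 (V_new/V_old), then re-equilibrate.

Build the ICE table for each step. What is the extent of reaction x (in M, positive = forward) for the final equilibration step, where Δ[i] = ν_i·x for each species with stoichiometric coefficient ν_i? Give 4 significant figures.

Q₀ = 9874 vs Keq = 0.05269 ⇒ Q>K, reverse
Step 1:
                    J           L           C           A
  init        0.02423       5.622      0.0772       1.092
  Δ            0.7169      0.7169      0.7169     -0.3585
  eq           0.7412       6.339      0.7941      0.7335
  solve Keq expr → x = -0.3585; check Q = 0.05269
Then change container volume by factor 0.5 (V_new/V_old).
Step 2:
                    J           L           C           A
  init          1.482       12.68       1.588       1.467
  Δ           -0.8236     -0.8236     -0.8236      0.4118
  eq           0.6588       11.85      0.7647       1.879
  solve Keq expr → x = 0.4118; check Q = 0.05269

x = 0.4118 M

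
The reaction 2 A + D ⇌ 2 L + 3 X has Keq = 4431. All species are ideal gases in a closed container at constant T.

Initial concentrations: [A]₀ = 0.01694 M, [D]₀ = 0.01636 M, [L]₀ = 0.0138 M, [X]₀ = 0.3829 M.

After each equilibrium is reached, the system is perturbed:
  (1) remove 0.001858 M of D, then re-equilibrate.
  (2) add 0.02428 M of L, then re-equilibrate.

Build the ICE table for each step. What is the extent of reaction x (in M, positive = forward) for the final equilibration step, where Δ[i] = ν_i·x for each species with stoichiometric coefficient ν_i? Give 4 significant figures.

x = -5.0120e-04 M

Q₀ = 2.277 vs Keq = 4431 ⇒ Q<K, forward
Step 1:
                    A           D           L           X
  I           0.01694     0.01636      0.0138      0.3829
  C           -0.0157   -0.007848      0.0157     0.02354
  E          0.001244    0.008512      0.0295      0.4064
  solve Keq expr → x = 0.007848; check Q = 4431
Then remove 0.001858 M of D.
Step 2:
                    A           D           L           X
  I          0.001244    0.006654      0.0295      0.4064
  C        1.4722e-04  7.3608e-05 -1.4722e-04 -2.2082e-04
  E          0.001392    0.006728     0.02935      0.4062
  solve Keq expr → x = -7.3608e-05; check Q = 4431
Then add 0.02428 M of L.
Step 3:
                    A           D           L           X
  I          0.001392    0.006728     0.05363      0.4062
  C          0.001002  5.0120e-04   -0.001002   -0.001504
  E          0.002394    0.007229     0.05263      0.4047
  solve Keq expr → x = -5.0120e-04; check Q = 4431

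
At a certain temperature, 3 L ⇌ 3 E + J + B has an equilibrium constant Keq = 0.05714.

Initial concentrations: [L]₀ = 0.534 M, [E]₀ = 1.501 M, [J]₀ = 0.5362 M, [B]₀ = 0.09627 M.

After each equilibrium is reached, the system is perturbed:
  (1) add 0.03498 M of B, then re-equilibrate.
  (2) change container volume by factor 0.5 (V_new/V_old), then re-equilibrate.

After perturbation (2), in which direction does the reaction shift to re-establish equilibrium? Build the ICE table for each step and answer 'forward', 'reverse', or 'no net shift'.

Q₀ = 1.146 vs Keq = 0.05714 ⇒ Q>K, reverse
Step 1:
                  L         E         J         B
  init        0.534     1.501    0.5362   0.09627
  Δ          0.2156   -0.2156  -0.07187  -0.07187
  eq         0.7496     1.285    0.4643    0.0244
  solve Keq expr → x = -0.07187; check Q = 0.05714
Then add 0.03498 M of B.
Step 2:
                  L         E         J         B
  init       0.7496     1.285    0.4643   0.05938
  Δ         0.06388  -0.06388  -0.02129  -0.02129
  eq         0.8135     1.222     0.443   0.03809
  solve Keq expr → x = -0.02129; check Q = 0.05714
Then change container volume by factor 0.5 (V_new/V_old).
Step 3:
                  L         E         J         B
  init        1.627     2.443    0.8861   0.07618
  Δ          0.1372   -0.1372  -0.04573  -0.04573
  eq          1.764     2.306    0.8404   0.03045
  solve Keq expr → x = -0.04573; check Q = 0.05714

Direction: reverse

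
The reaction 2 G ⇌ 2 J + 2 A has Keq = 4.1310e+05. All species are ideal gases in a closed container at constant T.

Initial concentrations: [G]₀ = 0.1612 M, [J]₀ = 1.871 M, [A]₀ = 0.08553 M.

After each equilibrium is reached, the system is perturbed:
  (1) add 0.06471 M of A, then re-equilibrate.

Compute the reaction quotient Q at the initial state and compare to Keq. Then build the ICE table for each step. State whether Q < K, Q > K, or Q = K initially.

Q₀ = 0.9855; Q < K (proceeds forward)

Q₀ = 0.9855 vs Keq = 4.1310e+05 ⇒ Q<K, forward
Step 1:
                   G          J          A
  Initial     0.1612      1.871    0.08553
  Change     -0.1604     0.1604     0.1604
  Equil   7.7736e-04      2.031      0.246
  solve Keq expr → x = 0.08021; check Q = 4.1310e+05
Then add 0.06471 M of A.
Step 2:
                   G          J          A
  Initial 7.7736e-04      2.031     0.3107
  Change  2.0378e-04 -2.0378e-04 -2.0378e-04
  Equil   9.8114e-04      2.031     0.3105
  solve Keq expr → x = -1.0189e-04; check Q = 4.1310e+05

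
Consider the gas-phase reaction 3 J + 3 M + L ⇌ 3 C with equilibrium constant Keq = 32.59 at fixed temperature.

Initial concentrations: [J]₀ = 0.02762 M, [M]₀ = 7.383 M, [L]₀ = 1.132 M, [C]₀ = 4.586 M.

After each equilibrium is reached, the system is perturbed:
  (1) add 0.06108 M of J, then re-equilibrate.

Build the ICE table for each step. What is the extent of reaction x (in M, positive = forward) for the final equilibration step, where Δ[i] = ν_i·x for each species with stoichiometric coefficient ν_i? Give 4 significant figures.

Q₀ = 1.0048e+04 vs Keq = 32.59 ⇒ Q>K, reverse
Step 1:
                    J           M           L           C
  Initial     0.02762       7.383       1.132       4.586
  Change        0.147       0.147     0.04899      -0.147
  Equil        0.1746        7.53       1.181       4.439
  solve Keq expr → x = -0.04899; check Q = 32.59
Then add 0.06108 M of J.
Step 2:
                    J           M           L           C
  Initial      0.2357        7.53       1.181       4.439
  Change     -0.05656    -0.05656    -0.01885     0.05656
  Equil        0.1791       7.473       1.162       4.496
  solve Keq expr → x = 0.01885; check Q = 32.59

x = 0.01885 M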